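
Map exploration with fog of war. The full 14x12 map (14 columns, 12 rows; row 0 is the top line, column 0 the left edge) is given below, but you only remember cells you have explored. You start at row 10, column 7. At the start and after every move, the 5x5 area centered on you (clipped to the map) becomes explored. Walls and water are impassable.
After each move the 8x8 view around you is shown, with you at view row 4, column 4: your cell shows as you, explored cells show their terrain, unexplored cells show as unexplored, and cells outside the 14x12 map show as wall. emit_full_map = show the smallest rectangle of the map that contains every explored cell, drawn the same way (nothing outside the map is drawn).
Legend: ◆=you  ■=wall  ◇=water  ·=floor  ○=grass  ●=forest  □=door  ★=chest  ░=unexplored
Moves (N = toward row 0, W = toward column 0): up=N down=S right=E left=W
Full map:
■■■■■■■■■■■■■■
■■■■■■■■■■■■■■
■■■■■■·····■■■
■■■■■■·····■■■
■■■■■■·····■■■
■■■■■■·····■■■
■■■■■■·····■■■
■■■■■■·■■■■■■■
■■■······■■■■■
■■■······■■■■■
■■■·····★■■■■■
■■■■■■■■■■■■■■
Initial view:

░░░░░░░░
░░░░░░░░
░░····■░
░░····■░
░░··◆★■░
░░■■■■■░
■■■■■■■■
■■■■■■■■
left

░░░░░░░░
░░░░░░░░
░░·····■
░░·····■
░░··◆·★■
░░■■■■■■
■■■■■■■■
■■■■■■■■

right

░░░░░░░░
░░░░░░░░
░·····■░
░·····■░
░···◆★■░
░■■■■■■░
■■■■■■■■
■■■■■■■■

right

░░░░░░░░
░░░░░░░░
·····■■░
·····■■░
····◆■■░
■■■■■■■░
■■■■■■■■
■■■■■■■■

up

░░░░░░░░
░░░░░░░░
░░·■■■■░
·····■■░
····◆■■░
····★■■░
■■■■■■■░
■■■■■■■■

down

░░░░░░░░
░░·■■■■░
·····■■░
·····■■░
····◆■■░
■■■■■■■░
■■■■■■■■
■■■■■■■■

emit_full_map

░░·■■■■
·····■■
·····■■
····◆■■
■■■■■■■

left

░░░░░░░░
░░░·■■■■
░·····■■
░·····■■
░···◆★■■
░■■■■■■■
■■■■■■■■
■■■■■■■■

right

░░░░░░░░
░░·■■■■░
·····■■░
·····■■░
····◆■■░
■■■■■■■░
■■■■■■■■
■■■■■■■■

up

░░░░░░░░
░░░░░░░░
░░·■■■■░
·····■■░
····◆■■░
····★■■░
■■■■■■■░
■■■■■■■■

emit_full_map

░░·■■■■
·····■■
····◆■■
····★■■
■■■■■■■


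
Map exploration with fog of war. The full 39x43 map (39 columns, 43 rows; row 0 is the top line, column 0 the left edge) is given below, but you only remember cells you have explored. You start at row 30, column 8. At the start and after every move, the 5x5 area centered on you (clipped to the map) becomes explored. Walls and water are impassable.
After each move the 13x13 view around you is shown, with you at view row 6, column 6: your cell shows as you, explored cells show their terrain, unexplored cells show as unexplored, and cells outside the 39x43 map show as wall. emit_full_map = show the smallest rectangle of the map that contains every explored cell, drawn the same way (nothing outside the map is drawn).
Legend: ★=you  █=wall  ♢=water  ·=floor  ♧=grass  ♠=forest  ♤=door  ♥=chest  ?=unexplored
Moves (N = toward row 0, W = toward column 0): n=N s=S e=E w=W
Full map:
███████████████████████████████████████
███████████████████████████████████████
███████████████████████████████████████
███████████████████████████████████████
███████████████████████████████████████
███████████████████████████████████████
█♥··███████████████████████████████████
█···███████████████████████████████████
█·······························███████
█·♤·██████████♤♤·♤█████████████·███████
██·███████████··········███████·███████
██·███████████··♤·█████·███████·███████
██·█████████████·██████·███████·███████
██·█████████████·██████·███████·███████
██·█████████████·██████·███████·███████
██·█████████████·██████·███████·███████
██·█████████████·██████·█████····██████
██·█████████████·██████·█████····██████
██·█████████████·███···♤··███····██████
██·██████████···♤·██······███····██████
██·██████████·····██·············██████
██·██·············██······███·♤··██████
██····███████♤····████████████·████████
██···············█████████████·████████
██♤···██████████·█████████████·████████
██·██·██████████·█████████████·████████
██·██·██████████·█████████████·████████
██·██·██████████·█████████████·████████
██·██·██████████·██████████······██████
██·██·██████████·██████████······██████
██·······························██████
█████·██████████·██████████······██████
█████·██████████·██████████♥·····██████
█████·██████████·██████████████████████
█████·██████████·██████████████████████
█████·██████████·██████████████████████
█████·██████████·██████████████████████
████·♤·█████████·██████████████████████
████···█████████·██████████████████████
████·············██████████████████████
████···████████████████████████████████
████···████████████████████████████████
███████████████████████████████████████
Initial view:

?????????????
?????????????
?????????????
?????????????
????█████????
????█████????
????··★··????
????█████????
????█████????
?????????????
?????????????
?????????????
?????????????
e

?????????????
?????????????
?????????????
?????????????
???██████????
???██████????
???···★··????
???██████????
???██████????
?????????????
?????????????
?????????????
?????????????

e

?????????????
?????????????
?????????????
?????????????
??███████????
??███████????
??····★··????
??███████????
??███████????
?????????????
?????????????
?????????????
?????????????

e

?????????????
?????????????
?????????????
?????????????
?████████????
?████████????
?·····★··????
?████████????
?████████????
?????????????
?????????????
?????????????
?????????????

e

?????????????
?????????????
?????????????
?????????????
█████████????
█████████????
······★··????
█████████????
█████████????
?????????????
?????????????
?????????????
?????????????

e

?????????????
?????????????
?????????????
?????????????
█████████????
█████████????
······★··????
█████████????
█████████????
?????????????
?????????????
?????????????
?????????????

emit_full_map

██████████
██████████
·······★··
██████████
██████████

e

?????????????
?????????????
?????????????
?????????????
████████·????
████████·????
······★··????
████████·????
████████·????
?????????????
?????????????
?????????????
?????????????

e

?????????????
?????????????
?????????????
?????????????
███████·█????
███████·█????
······★··????
███████·█????
███████·█????
?????????????
?????????????
?????????????
?????????????

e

?????????????
?????????????
?????????????
?????????????
██████·██????
██████·██????
······★··????
██████·██????
██████·██????
?????????????
?????????????
?????????????
?????????????

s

?????????????
?????????????
?????????????
██████·██????
██████·██????
·········????
██████★██????
██████·██????
????██·██????
?????????????
?????????????
?????????????
?????????????

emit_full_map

██████████·██
██████████·██
·············
██████████★██
██████████·██
????????██·██

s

?????????????
?????????????
██████·██????
██████·██????
·········????
██████·██????
██████★██????
????██·██????
????██·██????
?????????????
?????????????
?????????????
?????????????

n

?????????????
?????????????
?????????????
██████·██????
██████·██????
·········????
██████★██????
██████·██????
????██·██????
????██·██????
?????????????
?????????????
?????????????

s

?????????????
?????????????
██████·██????
██████·██????
·········????
██████·██????
██████★██????
????██·██????
????██·██????
?????????????
?????????????
?????????????
?????????????

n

?????????????
?????????????
?????????????
██████·██????
██████·██????
·········????
██████★██????
██████·██????
????██·██????
????██·██????
?????????????
?????????????
?????????????

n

?????????????
?????????????
?????????????
?????????????
██████·██????
██████·██????
······★··????
██████·██????
██████·██????
????██·██????
????██·██????
?????????????
?????????????

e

?????????????
?????????????
?????????????
?????????????
█████·███????
█████·███????
······★··????
█████·███????
█████·███????
???██·██?????
???██·██?????
?????????????
?????????????

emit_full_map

██████████·███
██████████·███
···········★··
██████████·███
██████████·███
????????██·██?
????????██·██?

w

?????????????
?????????????
?????????????
?????????????
██████·███???
██████·███???
······★···???
██████·███???
██████·███???
????██·██????
????██·██????
?????????????
?????????????

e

?????????????
?????????????
?????????????
?????????????
█████·███????
█████·███????
······★··????
█████·███????
█████·███????
???██·██?????
???██·██?????
?????????????
?????????????

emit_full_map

██████████·███
██████████·███
···········★··
██████████·███
██████████·███
????????██·██?
????????██·██?


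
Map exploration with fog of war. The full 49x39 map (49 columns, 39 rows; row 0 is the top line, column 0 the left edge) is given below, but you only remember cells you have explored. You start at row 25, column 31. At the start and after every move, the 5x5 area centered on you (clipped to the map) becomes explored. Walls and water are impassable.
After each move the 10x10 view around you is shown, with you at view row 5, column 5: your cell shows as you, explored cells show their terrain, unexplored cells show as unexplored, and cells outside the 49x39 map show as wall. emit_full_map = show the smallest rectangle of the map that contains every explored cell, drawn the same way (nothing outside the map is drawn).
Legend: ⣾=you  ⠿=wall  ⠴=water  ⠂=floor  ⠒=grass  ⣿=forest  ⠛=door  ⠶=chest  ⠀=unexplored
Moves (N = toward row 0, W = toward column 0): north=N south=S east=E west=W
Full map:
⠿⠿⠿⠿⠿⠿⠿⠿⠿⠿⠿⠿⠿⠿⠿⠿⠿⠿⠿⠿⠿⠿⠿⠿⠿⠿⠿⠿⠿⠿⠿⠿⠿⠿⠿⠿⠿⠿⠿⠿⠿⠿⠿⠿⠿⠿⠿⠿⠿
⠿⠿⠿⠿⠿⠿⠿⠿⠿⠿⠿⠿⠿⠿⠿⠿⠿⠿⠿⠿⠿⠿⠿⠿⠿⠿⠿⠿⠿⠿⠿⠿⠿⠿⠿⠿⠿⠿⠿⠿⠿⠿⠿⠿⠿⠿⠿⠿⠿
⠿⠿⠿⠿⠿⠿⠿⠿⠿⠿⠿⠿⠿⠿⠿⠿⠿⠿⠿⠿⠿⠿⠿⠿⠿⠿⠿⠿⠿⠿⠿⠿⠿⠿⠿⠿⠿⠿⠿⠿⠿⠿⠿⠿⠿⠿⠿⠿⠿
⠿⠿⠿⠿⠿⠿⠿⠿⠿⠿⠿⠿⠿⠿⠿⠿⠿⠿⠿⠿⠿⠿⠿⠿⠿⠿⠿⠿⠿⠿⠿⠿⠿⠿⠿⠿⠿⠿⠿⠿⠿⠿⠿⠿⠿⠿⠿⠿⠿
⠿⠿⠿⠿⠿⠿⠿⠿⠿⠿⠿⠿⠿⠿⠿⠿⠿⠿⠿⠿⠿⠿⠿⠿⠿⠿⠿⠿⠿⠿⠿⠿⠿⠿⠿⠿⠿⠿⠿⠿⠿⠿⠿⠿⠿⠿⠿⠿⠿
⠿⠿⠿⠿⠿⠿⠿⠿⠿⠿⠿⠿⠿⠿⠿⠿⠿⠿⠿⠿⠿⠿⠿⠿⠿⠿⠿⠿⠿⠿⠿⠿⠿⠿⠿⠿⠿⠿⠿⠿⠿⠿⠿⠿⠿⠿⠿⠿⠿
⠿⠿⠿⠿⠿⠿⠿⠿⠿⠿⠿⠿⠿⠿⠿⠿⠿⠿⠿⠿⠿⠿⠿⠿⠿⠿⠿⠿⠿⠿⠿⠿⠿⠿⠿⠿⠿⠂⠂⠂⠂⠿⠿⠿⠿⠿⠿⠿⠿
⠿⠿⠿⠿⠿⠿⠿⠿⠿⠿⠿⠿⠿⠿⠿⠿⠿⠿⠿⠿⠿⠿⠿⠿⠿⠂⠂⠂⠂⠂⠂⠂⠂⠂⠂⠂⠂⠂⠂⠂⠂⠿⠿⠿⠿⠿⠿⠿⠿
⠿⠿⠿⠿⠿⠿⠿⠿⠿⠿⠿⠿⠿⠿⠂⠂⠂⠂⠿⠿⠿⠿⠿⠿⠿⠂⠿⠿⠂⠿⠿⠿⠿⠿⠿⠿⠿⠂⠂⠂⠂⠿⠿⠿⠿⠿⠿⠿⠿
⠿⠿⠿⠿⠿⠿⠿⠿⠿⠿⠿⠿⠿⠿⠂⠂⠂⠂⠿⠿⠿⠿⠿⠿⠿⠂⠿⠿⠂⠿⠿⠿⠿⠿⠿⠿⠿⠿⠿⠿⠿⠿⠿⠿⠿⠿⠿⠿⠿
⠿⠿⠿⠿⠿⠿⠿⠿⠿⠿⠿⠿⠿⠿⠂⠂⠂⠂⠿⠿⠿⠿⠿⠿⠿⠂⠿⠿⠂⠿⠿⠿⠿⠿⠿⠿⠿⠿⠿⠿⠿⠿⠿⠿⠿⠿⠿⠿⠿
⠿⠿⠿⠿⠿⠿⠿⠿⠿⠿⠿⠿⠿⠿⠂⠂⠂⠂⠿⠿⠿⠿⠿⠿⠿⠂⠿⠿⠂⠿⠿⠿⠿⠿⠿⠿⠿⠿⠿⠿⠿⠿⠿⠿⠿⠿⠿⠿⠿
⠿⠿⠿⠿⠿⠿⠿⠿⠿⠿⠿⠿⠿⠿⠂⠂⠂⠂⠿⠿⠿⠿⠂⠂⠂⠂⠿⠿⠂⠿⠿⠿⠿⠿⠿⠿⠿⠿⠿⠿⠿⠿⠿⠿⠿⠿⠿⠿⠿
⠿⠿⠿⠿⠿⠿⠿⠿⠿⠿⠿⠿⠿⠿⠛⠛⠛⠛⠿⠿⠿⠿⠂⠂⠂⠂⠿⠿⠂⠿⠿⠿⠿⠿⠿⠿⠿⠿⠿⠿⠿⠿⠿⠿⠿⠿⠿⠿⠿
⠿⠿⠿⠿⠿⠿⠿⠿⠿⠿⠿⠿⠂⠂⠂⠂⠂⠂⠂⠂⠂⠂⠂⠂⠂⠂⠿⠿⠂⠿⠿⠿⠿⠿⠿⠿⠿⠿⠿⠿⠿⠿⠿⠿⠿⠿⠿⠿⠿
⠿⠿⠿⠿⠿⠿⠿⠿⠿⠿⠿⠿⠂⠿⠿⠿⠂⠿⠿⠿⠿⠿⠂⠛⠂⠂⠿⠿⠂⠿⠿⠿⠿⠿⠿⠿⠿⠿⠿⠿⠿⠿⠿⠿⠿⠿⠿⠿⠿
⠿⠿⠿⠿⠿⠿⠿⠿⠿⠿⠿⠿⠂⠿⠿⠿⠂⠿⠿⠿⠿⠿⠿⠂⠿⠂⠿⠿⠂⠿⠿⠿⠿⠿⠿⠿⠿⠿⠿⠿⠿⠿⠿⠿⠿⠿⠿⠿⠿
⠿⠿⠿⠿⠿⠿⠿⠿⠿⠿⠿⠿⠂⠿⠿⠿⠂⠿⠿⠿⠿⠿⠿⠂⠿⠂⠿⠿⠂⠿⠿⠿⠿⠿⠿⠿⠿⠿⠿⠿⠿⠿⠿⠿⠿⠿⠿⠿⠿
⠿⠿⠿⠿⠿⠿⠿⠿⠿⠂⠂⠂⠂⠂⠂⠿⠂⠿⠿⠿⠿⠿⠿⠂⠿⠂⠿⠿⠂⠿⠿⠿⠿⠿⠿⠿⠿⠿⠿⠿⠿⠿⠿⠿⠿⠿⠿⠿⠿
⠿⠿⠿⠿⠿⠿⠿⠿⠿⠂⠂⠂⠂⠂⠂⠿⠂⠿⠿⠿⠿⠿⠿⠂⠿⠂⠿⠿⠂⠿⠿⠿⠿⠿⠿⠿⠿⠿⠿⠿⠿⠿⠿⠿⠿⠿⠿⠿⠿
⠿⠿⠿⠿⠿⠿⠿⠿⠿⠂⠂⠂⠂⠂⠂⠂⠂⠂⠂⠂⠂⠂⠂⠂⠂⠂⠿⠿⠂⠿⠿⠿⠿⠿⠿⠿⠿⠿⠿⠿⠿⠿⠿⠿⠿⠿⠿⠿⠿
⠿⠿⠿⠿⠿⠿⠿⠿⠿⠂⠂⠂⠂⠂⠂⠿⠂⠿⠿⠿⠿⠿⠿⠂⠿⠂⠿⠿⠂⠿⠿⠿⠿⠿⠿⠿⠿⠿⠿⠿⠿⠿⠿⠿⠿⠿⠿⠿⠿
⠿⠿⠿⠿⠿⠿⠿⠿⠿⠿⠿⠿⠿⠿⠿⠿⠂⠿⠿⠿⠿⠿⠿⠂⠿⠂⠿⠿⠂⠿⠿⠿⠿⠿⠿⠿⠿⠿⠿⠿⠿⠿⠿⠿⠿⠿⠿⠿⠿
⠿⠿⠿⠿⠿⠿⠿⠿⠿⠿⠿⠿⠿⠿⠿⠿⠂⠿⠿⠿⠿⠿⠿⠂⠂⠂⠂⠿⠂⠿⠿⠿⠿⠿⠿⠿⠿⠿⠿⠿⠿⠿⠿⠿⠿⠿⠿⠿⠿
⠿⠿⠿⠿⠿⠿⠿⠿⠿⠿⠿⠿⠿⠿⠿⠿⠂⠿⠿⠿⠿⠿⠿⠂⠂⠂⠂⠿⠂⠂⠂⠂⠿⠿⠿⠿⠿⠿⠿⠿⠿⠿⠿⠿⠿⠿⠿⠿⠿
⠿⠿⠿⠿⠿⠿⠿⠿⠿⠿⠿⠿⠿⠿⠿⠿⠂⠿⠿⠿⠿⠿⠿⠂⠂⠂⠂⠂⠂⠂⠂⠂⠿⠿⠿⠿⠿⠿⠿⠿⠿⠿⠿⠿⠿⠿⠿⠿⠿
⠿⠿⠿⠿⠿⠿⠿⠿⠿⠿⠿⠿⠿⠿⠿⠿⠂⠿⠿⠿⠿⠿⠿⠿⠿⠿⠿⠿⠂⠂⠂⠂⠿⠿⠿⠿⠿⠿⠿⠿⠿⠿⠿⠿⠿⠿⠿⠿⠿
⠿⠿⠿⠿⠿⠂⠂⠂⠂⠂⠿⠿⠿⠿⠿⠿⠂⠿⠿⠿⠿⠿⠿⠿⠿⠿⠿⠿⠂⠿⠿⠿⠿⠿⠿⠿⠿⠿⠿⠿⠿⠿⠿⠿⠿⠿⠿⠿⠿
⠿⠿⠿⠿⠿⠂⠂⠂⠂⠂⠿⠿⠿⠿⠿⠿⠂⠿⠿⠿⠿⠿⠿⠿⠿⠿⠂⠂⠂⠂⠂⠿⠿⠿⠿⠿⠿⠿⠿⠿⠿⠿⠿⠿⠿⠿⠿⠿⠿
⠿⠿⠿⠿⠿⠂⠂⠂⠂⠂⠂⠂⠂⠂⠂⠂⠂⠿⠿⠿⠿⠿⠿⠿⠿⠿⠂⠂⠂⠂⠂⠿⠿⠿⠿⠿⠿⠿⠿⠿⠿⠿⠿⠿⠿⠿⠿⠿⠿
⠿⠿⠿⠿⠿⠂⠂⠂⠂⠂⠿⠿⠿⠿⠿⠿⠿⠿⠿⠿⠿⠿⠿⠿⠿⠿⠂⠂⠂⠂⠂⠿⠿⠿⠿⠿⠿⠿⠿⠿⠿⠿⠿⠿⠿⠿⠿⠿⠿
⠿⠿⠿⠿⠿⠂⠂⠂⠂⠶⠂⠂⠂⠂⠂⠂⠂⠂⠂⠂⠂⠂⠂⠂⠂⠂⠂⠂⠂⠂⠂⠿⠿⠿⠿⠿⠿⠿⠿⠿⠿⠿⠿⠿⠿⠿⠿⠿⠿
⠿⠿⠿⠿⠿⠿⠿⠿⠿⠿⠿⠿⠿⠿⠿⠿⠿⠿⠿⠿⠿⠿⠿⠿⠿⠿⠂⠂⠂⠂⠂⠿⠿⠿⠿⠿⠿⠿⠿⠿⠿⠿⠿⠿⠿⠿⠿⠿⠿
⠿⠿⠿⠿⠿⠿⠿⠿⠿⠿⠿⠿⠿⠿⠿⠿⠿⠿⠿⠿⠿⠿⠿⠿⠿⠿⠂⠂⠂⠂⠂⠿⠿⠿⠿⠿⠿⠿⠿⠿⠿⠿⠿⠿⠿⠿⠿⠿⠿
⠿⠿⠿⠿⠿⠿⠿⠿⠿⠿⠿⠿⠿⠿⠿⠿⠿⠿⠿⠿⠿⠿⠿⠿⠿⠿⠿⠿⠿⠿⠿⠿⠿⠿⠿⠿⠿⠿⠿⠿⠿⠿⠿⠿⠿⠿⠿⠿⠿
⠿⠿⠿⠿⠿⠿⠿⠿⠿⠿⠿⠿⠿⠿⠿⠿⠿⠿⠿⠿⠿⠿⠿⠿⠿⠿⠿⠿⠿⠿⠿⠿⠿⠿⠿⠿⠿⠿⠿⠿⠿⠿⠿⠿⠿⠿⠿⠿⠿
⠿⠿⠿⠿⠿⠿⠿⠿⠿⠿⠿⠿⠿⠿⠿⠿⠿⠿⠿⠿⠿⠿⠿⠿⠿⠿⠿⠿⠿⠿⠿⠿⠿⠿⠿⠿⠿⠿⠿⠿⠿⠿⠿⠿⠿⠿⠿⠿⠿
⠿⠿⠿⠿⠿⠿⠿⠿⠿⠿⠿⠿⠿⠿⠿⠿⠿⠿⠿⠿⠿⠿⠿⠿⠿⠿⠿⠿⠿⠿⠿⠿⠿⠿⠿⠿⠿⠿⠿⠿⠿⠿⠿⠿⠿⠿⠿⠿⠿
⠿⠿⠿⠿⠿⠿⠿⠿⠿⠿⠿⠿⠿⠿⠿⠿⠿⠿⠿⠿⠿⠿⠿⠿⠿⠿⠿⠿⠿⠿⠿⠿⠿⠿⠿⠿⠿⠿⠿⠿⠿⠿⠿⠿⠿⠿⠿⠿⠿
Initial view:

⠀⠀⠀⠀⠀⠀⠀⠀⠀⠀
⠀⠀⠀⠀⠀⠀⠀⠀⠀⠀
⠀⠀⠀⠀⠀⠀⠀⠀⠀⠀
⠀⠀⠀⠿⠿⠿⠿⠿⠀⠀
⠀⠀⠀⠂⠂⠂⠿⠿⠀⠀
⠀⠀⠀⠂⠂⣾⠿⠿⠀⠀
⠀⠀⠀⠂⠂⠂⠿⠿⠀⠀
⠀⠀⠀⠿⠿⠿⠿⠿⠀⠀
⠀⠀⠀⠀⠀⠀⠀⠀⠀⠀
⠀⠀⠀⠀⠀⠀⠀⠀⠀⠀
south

⠀⠀⠀⠀⠀⠀⠀⠀⠀⠀
⠀⠀⠀⠀⠀⠀⠀⠀⠀⠀
⠀⠀⠀⠿⠿⠿⠿⠿⠀⠀
⠀⠀⠀⠂⠂⠂⠿⠿⠀⠀
⠀⠀⠀⠂⠂⠂⠿⠿⠀⠀
⠀⠀⠀⠂⠂⣾⠿⠿⠀⠀
⠀⠀⠀⠿⠿⠿⠿⠿⠀⠀
⠀⠀⠀⠂⠂⠿⠿⠿⠀⠀
⠀⠀⠀⠀⠀⠀⠀⠀⠀⠀
⠀⠀⠀⠀⠀⠀⠀⠀⠀⠀

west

⠀⠀⠀⠀⠀⠀⠀⠀⠀⠀
⠀⠀⠀⠀⠀⠀⠀⠀⠀⠀
⠀⠀⠀⠀⠿⠿⠿⠿⠿⠀
⠀⠀⠀⠂⠂⠂⠂⠿⠿⠀
⠀⠀⠀⠂⠂⠂⠂⠿⠿⠀
⠀⠀⠀⠂⠂⣾⠂⠿⠿⠀
⠀⠀⠀⠂⠿⠿⠿⠿⠿⠀
⠀⠀⠀⠂⠂⠂⠿⠿⠿⠀
⠀⠀⠀⠀⠀⠀⠀⠀⠀⠀
⠀⠀⠀⠀⠀⠀⠀⠀⠀⠀

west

⠀⠀⠀⠀⠀⠀⠀⠀⠀⠀
⠀⠀⠀⠀⠀⠀⠀⠀⠀⠀
⠀⠀⠀⠀⠀⠿⠿⠿⠿⠿
⠀⠀⠀⠿⠂⠂⠂⠂⠿⠿
⠀⠀⠀⠂⠂⠂⠂⠂⠿⠿
⠀⠀⠀⠿⠂⣾⠂⠂⠿⠿
⠀⠀⠀⠿⠂⠿⠿⠿⠿⠿
⠀⠀⠀⠂⠂⠂⠂⠿⠿⠿
⠀⠀⠀⠀⠀⠀⠀⠀⠀⠀
⠀⠀⠀⠀⠀⠀⠀⠀⠀⠀

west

⠀⠀⠀⠀⠀⠀⠀⠀⠀⠀
⠀⠀⠀⠀⠀⠀⠀⠀⠀⠀
⠀⠀⠀⠀⠀⠀⠿⠿⠿⠿
⠀⠀⠀⠂⠿⠂⠂⠂⠂⠿
⠀⠀⠀⠂⠂⠂⠂⠂⠂⠿
⠀⠀⠀⠿⠿⣾⠂⠂⠂⠿
⠀⠀⠀⠿⠿⠂⠿⠿⠿⠿
⠀⠀⠀⠂⠂⠂⠂⠂⠿⠿
⠀⠀⠀⠀⠀⠀⠀⠀⠀⠀
⠀⠀⠀⠀⠀⠀⠀⠀⠀⠀

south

⠀⠀⠀⠀⠀⠀⠀⠀⠀⠀
⠀⠀⠀⠀⠀⠀⠿⠿⠿⠿
⠀⠀⠀⠂⠿⠂⠂⠂⠂⠿
⠀⠀⠀⠂⠂⠂⠂⠂⠂⠿
⠀⠀⠀⠿⠿⠂⠂⠂⠂⠿
⠀⠀⠀⠿⠿⣾⠿⠿⠿⠿
⠀⠀⠀⠂⠂⠂⠂⠂⠿⠿
⠀⠀⠀⠂⠂⠂⠂⠂⠀⠀
⠀⠀⠀⠀⠀⠀⠀⠀⠀⠀
⠀⠀⠀⠀⠀⠀⠀⠀⠀⠀

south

⠀⠀⠀⠀⠀⠀⠿⠿⠿⠿
⠀⠀⠀⠂⠿⠂⠂⠂⠂⠿
⠀⠀⠀⠂⠂⠂⠂⠂⠂⠿
⠀⠀⠀⠿⠿⠂⠂⠂⠂⠿
⠀⠀⠀⠿⠿⠂⠿⠿⠿⠿
⠀⠀⠀⠂⠂⣾⠂⠂⠿⠿
⠀⠀⠀⠂⠂⠂⠂⠂⠀⠀
⠀⠀⠀⠂⠂⠂⠂⠂⠀⠀
⠀⠀⠀⠀⠀⠀⠀⠀⠀⠀
⠀⠀⠀⠀⠀⠀⠀⠀⠀⠀

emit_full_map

⠀⠀⠀⠿⠿⠿⠿⠿
⠂⠿⠂⠂⠂⠂⠿⠿
⠂⠂⠂⠂⠂⠂⠿⠿
⠿⠿⠂⠂⠂⠂⠿⠿
⠿⠿⠂⠿⠿⠿⠿⠿
⠂⠂⣾⠂⠂⠿⠿⠿
⠂⠂⠂⠂⠂⠀⠀⠀
⠂⠂⠂⠂⠂⠀⠀⠀

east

⠀⠀⠀⠀⠀⠿⠿⠿⠿⠿
⠀⠀⠂⠿⠂⠂⠂⠂⠿⠿
⠀⠀⠂⠂⠂⠂⠂⠂⠿⠿
⠀⠀⠿⠿⠂⠂⠂⠂⠿⠿
⠀⠀⠿⠿⠂⠿⠿⠿⠿⠿
⠀⠀⠂⠂⠂⣾⠂⠿⠿⠿
⠀⠀⠂⠂⠂⠂⠂⠿⠀⠀
⠀⠀⠂⠂⠂⠂⠂⠿⠀⠀
⠀⠀⠀⠀⠀⠀⠀⠀⠀⠀
⠀⠀⠀⠀⠀⠀⠀⠀⠀⠀

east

⠀⠀⠀⠀⠿⠿⠿⠿⠿⠀
⠀⠂⠿⠂⠂⠂⠂⠿⠿⠀
⠀⠂⠂⠂⠂⠂⠂⠿⠿⠀
⠀⠿⠿⠂⠂⠂⠂⠿⠿⠀
⠀⠿⠿⠂⠿⠿⠿⠿⠿⠀
⠀⠂⠂⠂⠂⣾⠿⠿⠿⠀
⠀⠂⠂⠂⠂⠂⠿⠿⠀⠀
⠀⠂⠂⠂⠂⠂⠿⠿⠀⠀
⠀⠀⠀⠀⠀⠀⠀⠀⠀⠀
⠀⠀⠀⠀⠀⠀⠀⠀⠀⠀

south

⠀⠂⠿⠂⠂⠂⠂⠿⠿⠀
⠀⠂⠂⠂⠂⠂⠂⠿⠿⠀
⠀⠿⠿⠂⠂⠂⠂⠿⠿⠀
⠀⠿⠿⠂⠿⠿⠿⠿⠿⠀
⠀⠂⠂⠂⠂⠂⠿⠿⠿⠀
⠀⠂⠂⠂⠂⣾⠿⠿⠀⠀
⠀⠂⠂⠂⠂⠂⠿⠿⠀⠀
⠀⠀⠀⠂⠂⠂⠿⠿⠀⠀
⠀⠀⠀⠀⠀⠀⠀⠀⠀⠀
⠀⠀⠀⠀⠀⠀⠀⠀⠀⠀

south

⠀⠂⠂⠂⠂⠂⠂⠿⠿⠀
⠀⠿⠿⠂⠂⠂⠂⠿⠿⠀
⠀⠿⠿⠂⠿⠿⠿⠿⠿⠀
⠀⠂⠂⠂⠂⠂⠿⠿⠿⠀
⠀⠂⠂⠂⠂⠂⠿⠿⠀⠀
⠀⠂⠂⠂⠂⣾⠿⠿⠀⠀
⠀⠀⠀⠂⠂⠂⠿⠿⠀⠀
⠀⠀⠀⠂⠂⠂⠿⠿⠀⠀
⠀⠀⠀⠀⠀⠀⠀⠀⠀⠀
⠀⠀⠀⠀⠀⠀⠀⠀⠀⠀

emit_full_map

⠀⠀⠀⠿⠿⠿⠿⠿
⠂⠿⠂⠂⠂⠂⠿⠿
⠂⠂⠂⠂⠂⠂⠿⠿
⠿⠿⠂⠂⠂⠂⠿⠿
⠿⠿⠂⠿⠿⠿⠿⠿
⠂⠂⠂⠂⠂⠿⠿⠿
⠂⠂⠂⠂⠂⠿⠿⠀
⠂⠂⠂⠂⣾⠿⠿⠀
⠀⠀⠂⠂⠂⠿⠿⠀
⠀⠀⠂⠂⠂⠿⠿⠀

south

⠀⠿⠿⠂⠂⠂⠂⠿⠿⠀
⠀⠿⠿⠂⠿⠿⠿⠿⠿⠀
⠀⠂⠂⠂⠂⠂⠿⠿⠿⠀
⠀⠂⠂⠂⠂⠂⠿⠿⠀⠀
⠀⠂⠂⠂⠂⠂⠿⠿⠀⠀
⠀⠀⠀⠂⠂⣾⠿⠿⠀⠀
⠀⠀⠀⠂⠂⠂⠿⠿⠀⠀
⠀⠀⠀⠂⠂⠂⠿⠿⠀⠀
⠀⠀⠀⠀⠀⠀⠀⠀⠀⠀
⠀⠀⠀⠀⠀⠀⠀⠀⠀⠀

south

⠀⠿⠿⠂⠿⠿⠿⠿⠿⠀
⠀⠂⠂⠂⠂⠂⠿⠿⠿⠀
⠀⠂⠂⠂⠂⠂⠿⠿⠀⠀
⠀⠂⠂⠂⠂⠂⠿⠿⠀⠀
⠀⠀⠀⠂⠂⠂⠿⠿⠀⠀
⠀⠀⠀⠂⠂⣾⠿⠿⠀⠀
⠀⠀⠀⠂⠂⠂⠿⠿⠀⠀
⠀⠀⠀⠿⠿⠿⠿⠿⠀⠀
⠀⠀⠀⠀⠀⠀⠀⠀⠀⠀
⠀⠀⠀⠀⠀⠀⠀⠀⠀⠀

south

⠀⠂⠂⠂⠂⠂⠿⠿⠿⠀
⠀⠂⠂⠂⠂⠂⠿⠿⠀⠀
⠀⠂⠂⠂⠂⠂⠿⠿⠀⠀
⠀⠀⠀⠂⠂⠂⠿⠿⠀⠀
⠀⠀⠀⠂⠂⠂⠿⠿⠀⠀
⠀⠀⠀⠂⠂⣾⠿⠿⠀⠀
⠀⠀⠀⠿⠿⠿⠿⠿⠀⠀
⠀⠀⠀⠿⠿⠿⠿⠿⠀⠀
⠀⠀⠀⠀⠀⠀⠀⠀⠀⠀
⠀⠀⠀⠀⠀⠀⠀⠀⠀⠀

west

⠀⠀⠂⠂⠂⠂⠂⠿⠿⠿
⠀⠀⠂⠂⠂⠂⠂⠿⠿⠀
⠀⠀⠂⠂⠂⠂⠂⠿⠿⠀
⠀⠀⠀⠂⠂⠂⠂⠿⠿⠀
⠀⠀⠀⠂⠂⠂⠂⠿⠿⠀
⠀⠀⠀⠂⠂⣾⠂⠿⠿⠀
⠀⠀⠀⠿⠿⠿⠿⠿⠿⠀
⠀⠀⠀⠿⠿⠿⠿⠿⠿⠀
⠀⠀⠀⠀⠀⠀⠀⠀⠀⠀
⠀⠀⠀⠀⠀⠀⠀⠀⠀⠀

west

⠀⠀⠀⠂⠂⠂⠂⠂⠿⠿
⠀⠀⠀⠂⠂⠂⠂⠂⠿⠿
⠀⠀⠀⠂⠂⠂⠂⠂⠿⠿
⠀⠀⠀⠂⠂⠂⠂⠂⠿⠿
⠀⠀⠀⠂⠂⠂⠂⠂⠿⠿
⠀⠀⠀⠂⠂⣾⠂⠂⠿⠿
⠀⠀⠀⠿⠿⠿⠿⠿⠿⠿
⠀⠀⠀⠿⠿⠿⠿⠿⠿⠿
⠀⠀⠀⠀⠀⠀⠀⠀⠀⠀
⠀⠀⠀⠀⠀⠀⠀⠀⠀⠀

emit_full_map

⠀⠀⠀⠿⠿⠿⠿⠿
⠂⠿⠂⠂⠂⠂⠿⠿
⠂⠂⠂⠂⠂⠂⠿⠿
⠿⠿⠂⠂⠂⠂⠿⠿
⠿⠿⠂⠿⠿⠿⠿⠿
⠂⠂⠂⠂⠂⠿⠿⠿
⠂⠂⠂⠂⠂⠿⠿⠀
⠂⠂⠂⠂⠂⠿⠿⠀
⠂⠂⠂⠂⠂⠿⠿⠀
⠂⠂⠂⠂⠂⠿⠿⠀
⠂⠂⣾⠂⠂⠿⠿⠀
⠿⠿⠿⠿⠿⠿⠿⠀
⠿⠿⠿⠿⠿⠿⠿⠀

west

⠀⠀⠀⠀⠂⠂⠂⠂⠂⠿
⠀⠀⠀⠀⠂⠂⠂⠂⠂⠿
⠀⠀⠀⠀⠂⠂⠂⠂⠂⠿
⠀⠀⠀⠂⠂⠂⠂⠂⠂⠿
⠀⠀⠀⠿⠂⠂⠂⠂⠂⠿
⠀⠀⠀⠿⠂⣾⠂⠂⠂⠿
⠀⠀⠀⠿⠿⠿⠿⠿⠿⠿
⠀⠀⠀⠿⠿⠿⠿⠿⠿⠿
⠀⠀⠀⠀⠀⠀⠀⠀⠀⠀
⠀⠀⠀⠀⠀⠀⠀⠀⠀⠀

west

⠀⠀⠀⠀⠀⠂⠂⠂⠂⠂
⠀⠀⠀⠀⠀⠂⠂⠂⠂⠂
⠀⠀⠀⠀⠀⠂⠂⠂⠂⠂
⠀⠀⠀⠂⠂⠂⠂⠂⠂⠂
⠀⠀⠀⠿⠿⠂⠂⠂⠂⠂
⠀⠀⠀⠿⠿⣾⠂⠂⠂⠂
⠀⠀⠀⠿⠿⠿⠿⠿⠿⠿
⠀⠀⠀⠿⠿⠿⠿⠿⠿⠿
⠀⠀⠀⠀⠀⠀⠀⠀⠀⠀
⠀⠀⠀⠀⠀⠀⠀⠀⠀⠀

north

⠀⠀⠀⠀⠀⠿⠿⠂⠿⠿
⠀⠀⠀⠀⠀⠂⠂⠂⠂⠂
⠀⠀⠀⠀⠀⠂⠂⠂⠂⠂
⠀⠀⠀⠿⠿⠂⠂⠂⠂⠂
⠀⠀⠀⠂⠂⠂⠂⠂⠂⠂
⠀⠀⠀⠿⠿⣾⠂⠂⠂⠂
⠀⠀⠀⠿⠿⠂⠂⠂⠂⠂
⠀⠀⠀⠿⠿⠿⠿⠿⠿⠿
⠀⠀⠀⠿⠿⠿⠿⠿⠿⠿
⠀⠀⠀⠀⠀⠀⠀⠀⠀⠀

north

⠀⠀⠀⠀⠀⠿⠿⠂⠂⠂
⠀⠀⠀⠀⠀⠿⠿⠂⠿⠿
⠀⠀⠀⠀⠀⠂⠂⠂⠂⠂
⠀⠀⠀⠿⠿⠂⠂⠂⠂⠂
⠀⠀⠀⠿⠿⠂⠂⠂⠂⠂
⠀⠀⠀⠂⠂⣾⠂⠂⠂⠂
⠀⠀⠀⠿⠿⠂⠂⠂⠂⠂
⠀⠀⠀⠿⠿⠂⠂⠂⠂⠂
⠀⠀⠀⠿⠿⠿⠿⠿⠿⠿
⠀⠀⠀⠿⠿⠿⠿⠿⠿⠿

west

⠀⠀⠀⠀⠀⠀⠿⠿⠂⠂
⠀⠀⠀⠀⠀⠀⠿⠿⠂⠿
⠀⠀⠀⠀⠀⠀⠂⠂⠂⠂
⠀⠀⠀⠿⠿⠿⠂⠂⠂⠂
⠀⠀⠀⠿⠿⠿⠂⠂⠂⠂
⠀⠀⠀⠂⠂⣾⠂⠂⠂⠂
⠀⠀⠀⠿⠿⠿⠂⠂⠂⠂
⠀⠀⠀⠿⠿⠿⠂⠂⠂⠂
⠀⠀⠀⠀⠿⠿⠿⠿⠿⠿
⠀⠀⠀⠀⠿⠿⠿⠿⠿⠿

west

⠀⠀⠀⠀⠀⠀⠀⠿⠿⠂
⠀⠀⠀⠀⠀⠀⠀⠿⠿⠂
⠀⠀⠀⠀⠀⠀⠀⠂⠂⠂
⠀⠀⠀⠿⠿⠿⠿⠂⠂⠂
⠀⠀⠀⠿⠿⠿⠿⠂⠂⠂
⠀⠀⠀⠂⠂⣾⠂⠂⠂⠂
⠀⠀⠀⠿⠿⠿⠿⠂⠂⠂
⠀⠀⠀⠿⠿⠿⠿⠂⠂⠂
⠀⠀⠀⠀⠀⠿⠿⠿⠿⠿
⠀⠀⠀⠀⠀⠿⠿⠿⠿⠿

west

⠀⠀⠀⠀⠀⠀⠀⠀⠿⠿
⠀⠀⠀⠀⠀⠀⠀⠀⠿⠿
⠀⠀⠀⠀⠀⠀⠀⠀⠂⠂
⠀⠀⠀⠿⠿⠿⠿⠿⠂⠂
⠀⠀⠀⠿⠿⠿⠿⠿⠂⠂
⠀⠀⠀⠂⠂⣾⠂⠂⠂⠂
⠀⠀⠀⠿⠿⠿⠿⠿⠂⠂
⠀⠀⠀⠿⠿⠿⠿⠿⠂⠂
⠀⠀⠀⠀⠀⠀⠿⠿⠿⠿
⠀⠀⠀⠀⠀⠀⠿⠿⠿⠿

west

⠀⠀⠀⠀⠀⠀⠀⠀⠀⠿
⠀⠀⠀⠀⠀⠀⠀⠀⠀⠿
⠀⠀⠀⠀⠀⠀⠀⠀⠀⠂
⠀⠀⠀⠿⠿⠿⠿⠿⠿⠂
⠀⠀⠀⠿⠿⠿⠿⠿⠿⠂
⠀⠀⠀⠂⠂⣾⠂⠂⠂⠂
⠀⠀⠀⠿⠿⠿⠿⠿⠿⠂
⠀⠀⠀⠿⠿⠿⠿⠿⠿⠂
⠀⠀⠀⠀⠀⠀⠀⠿⠿⠿
⠀⠀⠀⠀⠀⠀⠀⠿⠿⠿

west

⠀⠀⠀⠀⠀⠀⠀⠀⠀⠀
⠀⠀⠀⠀⠀⠀⠀⠀⠀⠀
⠀⠀⠀⠀⠀⠀⠀⠀⠀⠀
⠀⠀⠀⠿⠿⠿⠿⠿⠿⠿
⠀⠀⠀⠿⠿⠿⠿⠿⠿⠿
⠀⠀⠀⠂⠂⣾⠂⠂⠂⠂
⠀⠀⠀⠿⠿⠿⠿⠿⠿⠿
⠀⠀⠀⠿⠿⠿⠿⠿⠿⠿
⠀⠀⠀⠀⠀⠀⠀⠀⠿⠿
⠀⠀⠀⠀⠀⠀⠀⠀⠿⠿

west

⠀⠀⠀⠀⠀⠀⠀⠀⠀⠀
⠀⠀⠀⠀⠀⠀⠀⠀⠀⠀
⠀⠀⠀⠀⠀⠀⠀⠀⠀⠀
⠀⠀⠀⠿⠿⠿⠿⠿⠿⠿
⠀⠀⠀⠿⠿⠿⠿⠿⠿⠿
⠀⠀⠀⠂⠂⣾⠂⠂⠂⠂
⠀⠀⠀⠿⠿⠿⠿⠿⠿⠿
⠀⠀⠀⠿⠿⠿⠿⠿⠿⠿
⠀⠀⠀⠀⠀⠀⠀⠀⠀⠿
⠀⠀⠀⠀⠀⠀⠀⠀⠀⠿

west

⠀⠀⠀⠀⠀⠀⠀⠀⠀⠀
⠀⠀⠀⠀⠀⠀⠀⠀⠀⠀
⠀⠀⠀⠀⠀⠀⠀⠀⠀⠀
⠀⠀⠀⠿⠿⠿⠿⠿⠿⠿
⠀⠀⠀⠿⠿⠿⠿⠿⠿⠿
⠀⠀⠀⠂⠂⣾⠂⠂⠂⠂
⠀⠀⠀⠿⠿⠿⠿⠿⠿⠿
⠀⠀⠀⠿⠿⠿⠿⠿⠿⠿
⠀⠀⠀⠀⠀⠀⠀⠀⠀⠀
⠀⠀⠀⠀⠀⠀⠀⠀⠀⠀

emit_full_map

⠀⠀⠀⠀⠀⠀⠀⠀⠀⠀⠀⠀⠿⠿⠿⠿⠿
⠀⠀⠀⠀⠀⠀⠀⠀⠀⠂⠿⠂⠂⠂⠂⠿⠿
⠀⠀⠀⠀⠀⠀⠀⠀⠀⠂⠂⠂⠂⠂⠂⠿⠿
⠀⠀⠀⠀⠀⠀⠀⠀⠀⠿⠿⠂⠂⠂⠂⠿⠿
⠀⠀⠀⠀⠀⠀⠀⠀⠀⠿⠿⠂⠿⠿⠿⠿⠿
⠀⠀⠀⠀⠀⠀⠀⠀⠀⠂⠂⠂⠂⠂⠿⠿⠿
⠿⠿⠿⠿⠿⠿⠿⠿⠿⠂⠂⠂⠂⠂⠿⠿⠀
⠿⠿⠿⠿⠿⠿⠿⠿⠿⠂⠂⠂⠂⠂⠿⠿⠀
⠂⠂⣾⠂⠂⠂⠂⠂⠂⠂⠂⠂⠂⠂⠿⠿⠀
⠿⠿⠿⠿⠿⠿⠿⠿⠿⠂⠂⠂⠂⠂⠿⠿⠀
⠿⠿⠿⠿⠿⠿⠿⠿⠿⠂⠂⠂⠂⠂⠿⠿⠀
⠀⠀⠀⠀⠀⠀⠀⠿⠿⠿⠿⠿⠿⠿⠿⠿⠀
⠀⠀⠀⠀⠀⠀⠀⠿⠿⠿⠿⠿⠿⠿⠿⠿⠀


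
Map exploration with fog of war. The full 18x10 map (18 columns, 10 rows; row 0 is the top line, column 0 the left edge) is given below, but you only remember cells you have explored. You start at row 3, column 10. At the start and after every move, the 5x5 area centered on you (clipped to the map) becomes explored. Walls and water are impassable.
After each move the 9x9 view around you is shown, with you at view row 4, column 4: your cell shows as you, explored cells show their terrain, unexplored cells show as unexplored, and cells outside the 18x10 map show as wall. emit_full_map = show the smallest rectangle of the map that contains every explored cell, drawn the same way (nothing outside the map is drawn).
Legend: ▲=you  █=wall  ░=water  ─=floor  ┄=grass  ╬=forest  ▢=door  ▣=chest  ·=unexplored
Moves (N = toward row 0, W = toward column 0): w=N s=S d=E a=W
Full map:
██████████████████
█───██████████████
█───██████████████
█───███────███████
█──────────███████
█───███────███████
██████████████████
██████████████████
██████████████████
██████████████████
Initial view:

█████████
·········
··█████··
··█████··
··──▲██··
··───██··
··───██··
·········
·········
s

·········
··█████··
··█████··
··───██··
··──▲██··
··───██··
··█████··
·········
·········

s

··█████··
··█████··
··───██··
··───██··
··──▲██··
··█████··
··█████··
·········
·········

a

···█████·
···█████·
··────██·
··────██·
··──▲─██·
··██████·
··██████·
·········
·········

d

··█████··
··█████··
·────██··
·────██··
·───▲██··
·██████··
·██████··
·········
·········

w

·········
··█████··
··█████··
·────██··
·───▲██··
·────██··
·██████··
·██████··
·········

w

█████████
·········
··█████··
··█████··
·───▲██··
·────██··
·────██··
·██████··
·██████··

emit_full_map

·█████
·█████
───▲██
────██
────██
██████
██████

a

█████████
·········
··██████·
··██████·
··──▲─██·
··────██·
··────██·
··██████·
··██████·

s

·········
··██████·
··██████·
··────██·
··──▲─██·
··────██·
··██████·
··██████·
·········

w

█████████
·········
··██████·
··██████·
··──▲─██·
··────██·
··────██·
··██████·
··██████·

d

█████████
·········
·██████··
·██████··
·───▲██··
·────██··
·────██··
·██████··
·██████··


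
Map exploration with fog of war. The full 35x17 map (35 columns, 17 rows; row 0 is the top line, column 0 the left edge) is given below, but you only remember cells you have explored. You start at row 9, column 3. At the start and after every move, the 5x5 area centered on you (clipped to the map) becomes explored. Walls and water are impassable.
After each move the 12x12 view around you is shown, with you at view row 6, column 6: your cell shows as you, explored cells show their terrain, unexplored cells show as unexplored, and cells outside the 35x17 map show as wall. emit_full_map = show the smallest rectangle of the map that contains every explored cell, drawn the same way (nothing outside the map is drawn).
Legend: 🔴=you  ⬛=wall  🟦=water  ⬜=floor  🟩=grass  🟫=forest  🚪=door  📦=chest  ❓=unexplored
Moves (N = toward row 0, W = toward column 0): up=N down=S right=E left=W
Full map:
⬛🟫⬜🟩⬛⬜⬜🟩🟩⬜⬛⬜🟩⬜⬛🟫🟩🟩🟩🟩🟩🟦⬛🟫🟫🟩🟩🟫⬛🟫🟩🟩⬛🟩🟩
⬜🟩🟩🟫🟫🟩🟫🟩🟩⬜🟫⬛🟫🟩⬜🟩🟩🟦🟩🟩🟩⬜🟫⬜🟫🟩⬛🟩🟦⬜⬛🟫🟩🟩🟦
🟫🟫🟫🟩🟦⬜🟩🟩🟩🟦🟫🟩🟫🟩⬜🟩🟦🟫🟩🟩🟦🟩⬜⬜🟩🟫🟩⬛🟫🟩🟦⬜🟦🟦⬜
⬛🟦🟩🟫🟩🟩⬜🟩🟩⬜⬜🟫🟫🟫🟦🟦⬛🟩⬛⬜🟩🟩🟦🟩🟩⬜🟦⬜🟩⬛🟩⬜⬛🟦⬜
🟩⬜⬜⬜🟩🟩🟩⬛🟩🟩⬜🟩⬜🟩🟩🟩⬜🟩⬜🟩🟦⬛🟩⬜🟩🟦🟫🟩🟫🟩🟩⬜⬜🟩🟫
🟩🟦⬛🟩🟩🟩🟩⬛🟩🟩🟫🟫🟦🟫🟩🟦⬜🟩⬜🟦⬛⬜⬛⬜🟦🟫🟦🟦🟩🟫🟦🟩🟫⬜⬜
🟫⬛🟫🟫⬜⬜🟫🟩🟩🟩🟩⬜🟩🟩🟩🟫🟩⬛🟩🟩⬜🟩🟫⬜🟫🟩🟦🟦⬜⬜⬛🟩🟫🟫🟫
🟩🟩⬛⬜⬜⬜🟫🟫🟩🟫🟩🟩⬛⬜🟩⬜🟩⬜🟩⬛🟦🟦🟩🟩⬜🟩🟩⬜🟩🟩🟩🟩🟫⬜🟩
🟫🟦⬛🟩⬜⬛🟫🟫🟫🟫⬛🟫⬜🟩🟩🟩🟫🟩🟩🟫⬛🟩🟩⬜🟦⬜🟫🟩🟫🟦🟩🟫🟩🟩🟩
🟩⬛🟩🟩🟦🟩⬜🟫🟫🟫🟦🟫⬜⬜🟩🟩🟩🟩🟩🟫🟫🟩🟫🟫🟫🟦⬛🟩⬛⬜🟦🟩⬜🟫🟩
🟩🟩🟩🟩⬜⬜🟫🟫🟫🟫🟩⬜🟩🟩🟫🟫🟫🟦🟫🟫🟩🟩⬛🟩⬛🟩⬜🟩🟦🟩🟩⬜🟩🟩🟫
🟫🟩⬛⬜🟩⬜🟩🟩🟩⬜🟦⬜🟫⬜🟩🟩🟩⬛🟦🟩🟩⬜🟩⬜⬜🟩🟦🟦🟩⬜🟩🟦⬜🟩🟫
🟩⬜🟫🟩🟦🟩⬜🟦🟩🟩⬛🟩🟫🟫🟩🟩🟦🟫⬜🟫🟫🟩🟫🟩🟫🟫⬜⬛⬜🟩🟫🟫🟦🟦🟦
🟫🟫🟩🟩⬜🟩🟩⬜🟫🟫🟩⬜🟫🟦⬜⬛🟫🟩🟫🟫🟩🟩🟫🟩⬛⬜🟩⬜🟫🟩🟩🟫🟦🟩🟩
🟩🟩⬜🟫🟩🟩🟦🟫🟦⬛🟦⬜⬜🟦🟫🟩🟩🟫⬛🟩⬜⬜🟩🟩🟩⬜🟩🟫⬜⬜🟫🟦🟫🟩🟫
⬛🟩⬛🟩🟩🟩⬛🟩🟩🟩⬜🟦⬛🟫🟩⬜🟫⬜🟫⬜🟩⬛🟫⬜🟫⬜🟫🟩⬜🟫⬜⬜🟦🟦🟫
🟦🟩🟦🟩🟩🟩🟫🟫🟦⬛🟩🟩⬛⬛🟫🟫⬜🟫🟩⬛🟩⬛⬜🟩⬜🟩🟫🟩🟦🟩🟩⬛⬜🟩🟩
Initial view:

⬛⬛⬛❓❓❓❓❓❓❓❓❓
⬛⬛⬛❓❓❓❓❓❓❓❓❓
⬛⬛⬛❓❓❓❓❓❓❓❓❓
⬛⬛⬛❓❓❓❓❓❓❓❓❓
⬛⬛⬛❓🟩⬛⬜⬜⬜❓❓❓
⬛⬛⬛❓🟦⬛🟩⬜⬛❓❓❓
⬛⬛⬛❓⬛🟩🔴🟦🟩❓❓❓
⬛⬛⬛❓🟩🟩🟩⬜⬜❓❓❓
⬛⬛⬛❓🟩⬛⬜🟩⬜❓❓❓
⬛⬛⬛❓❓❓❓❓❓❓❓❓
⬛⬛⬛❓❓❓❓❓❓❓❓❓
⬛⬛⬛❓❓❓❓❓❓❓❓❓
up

⬛⬛⬛❓❓❓❓❓❓❓❓❓
⬛⬛⬛❓❓❓❓❓❓❓❓❓
⬛⬛⬛❓❓❓❓❓❓❓❓❓
⬛⬛⬛❓❓❓❓❓❓❓❓❓
⬛⬛⬛❓⬛🟫🟫⬜⬜❓❓❓
⬛⬛⬛❓🟩⬛⬜⬜⬜❓❓❓
⬛⬛⬛❓🟦⬛🔴⬜⬛❓❓❓
⬛⬛⬛❓⬛🟩🟩🟦🟩❓❓❓
⬛⬛⬛❓🟩🟩🟩⬜⬜❓❓❓
⬛⬛⬛❓🟩⬛⬜🟩⬜❓❓❓
⬛⬛⬛❓❓❓❓❓❓❓❓❓
⬛⬛⬛❓❓❓❓❓❓❓❓❓

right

⬛⬛❓❓❓❓❓❓❓❓❓❓
⬛⬛❓❓❓❓❓❓❓❓❓❓
⬛⬛❓❓❓❓❓❓❓❓❓❓
⬛⬛❓❓❓❓❓❓❓❓❓❓
⬛⬛❓⬛🟫🟫⬜⬜🟫❓❓❓
⬛⬛❓🟩⬛⬜⬜⬜🟫❓❓❓
⬛⬛❓🟦⬛🟩🔴⬛🟫❓❓❓
⬛⬛❓⬛🟩🟩🟦🟩⬜❓❓❓
⬛⬛❓🟩🟩🟩⬜⬜🟫❓❓❓
⬛⬛❓🟩⬛⬜🟩⬜❓❓❓❓
⬛⬛❓❓❓❓❓❓❓❓❓❓
⬛⬛❓❓❓❓❓❓❓❓❓❓

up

⬛⬛❓❓❓❓❓❓❓❓❓❓
⬛⬛❓❓❓❓❓❓❓❓❓❓
⬛⬛❓❓❓❓❓❓❓❓❓❓
⬛⬛❓❓❓❓❓❓❓❓❓❓
⬛⬛❓❓⬛🟩🟩🟩🟩❓❓❓
⬛⬛❓⬛🟫🟫⬜⬜🟫❓❓❓
⬛⬛❓🟩⬛⬜🔴⬜🟫❓❓❓
⬛⬛❓🟦⬛🟩⬜⬛🟫❓❓❓
⬛⬛❓⬛🟩🟩🟦🟩⬜❓❓❓
⬛⬛❓🟩🟩🟩⬜⬜🟫❓❓❓
⬛⬛❓🟩⬛⬜🟩⬜❓❓❓❓
⬛⬛❓❓❓❓❓❓❓❓❓❓

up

⬛⬛❓❓❓❓❓❓❓❓❓❓
⬛⬛❓❓❓❓❓❓❓❓❓❓
⬛⬛❓❓❓❓❓❓❓❓❓❓
⬛⬛❓❓❓❓❓❓❓❓❓❓
⬛⬛❓❓⬜⬜🟩🟩🟩❓❓❓
⬛⬛❓❓⬛🟩🟩🟩🟩❓❓❓
⬛⬛❓⬛🟫🟫🔴⬜🟫❓❓❓
⬛⬛❓🟩⬛⬜⬜⬜🟫❓❓❓
⬛⬛❓🟦⬛🟩⬜⬛🟫❓❓❓
⬛⬛❓⬛🟩🟩🟦🟩⬜❓❓❓
⬛⬛❓🟩🟩🟩⬜⬜🟫❓❓❓
⬛⬛❓🟩⬛⬜🟩⬜❓❓❓❓

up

⬛⬛⬛⬛⬛⬛⬛⬛⬛⬛⬛⬛
⬛⬛❓❓❓❓❓❓❓❓❓❓
⬛⬛❓❓❓❓❓❓❓❓❓❓
⬛⬛❓❓❓❓❓❓❓❓❓❓
⬛⬛❓❓🟩🟫🟩🟩⬜❓❓❓
⬛⬛❓❓⬜⬜🟩🟩🟩❓❓❓
⬛⬛❓❓⬛🟩🔴🟩🟩❓❓❓
⬛⬛❓⬛🟫🟫⬜⬜🟫❓❓❓
⬛⬛❓🟩⬛⬜⬜⬜🟫❓❓❓
⬛⬛❓🟦⬛🟩⬜⬛🟫❓❓❓
⬛⬛❓⬛🟩🟩🟦🟩⬜❓❓❓
⬛⬛❓🟩🟩🟩⬜⬜🟫❓❓❓

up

⬛⬛⬛⬛⬛⬛⬛⬛⬛⬛⬛⬛
⬛⬛⬛⬛⬛⬛⬛⬛⬛⬛⬛⬛
⬛⬛❓❓❓❓❓❓❓❓❓❓
⬛⬛❓❓❓❓❓❓❓❓❓❓
⬛⬛❓❓🟫🟩🟦⬜🟩❓❓❓
⬛⬛❓❓🟩🟫🟩🟩⬜❓❓❓
⬛⬛❓❓⬜⬜🔴🟩🟩❓❓❓
⬛⬛❓❓⬛🟩🟩🟩🟩❓❓❓
⬛⬛❓⬛🟫🟫⬜⬜🟫❓❓❓
⬛⬛❓🟩⬛⬜⬜⬜🟫❓❓❓
⬛⬛❓🟦⬛🟩⬜⬛🟫❓❓❓
⬛⬛❓⬛🟩🟩🟦🟩⬜❓❓❓

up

⬛⬛⬛⬛⬛⬛⬛⬛⬛⬛⬛⬛
⬛⬛⬛⬛⬛⬛⬛⬛⬛⬛⬛⬛
⬛⬛⬛⬛⬛⬛⬛⬛⬛⬛⬛⬛
⬛⬛❓❓❓❓❓❓❓❓❓❓
⬛⬛❓❓🟩🟫🟫🟩🟫❓❓❓
⬛⬛❓❓🟫🟩🟦⬜🟩❓❓❓
⬛⬛❓❓🟩🟫🔴🟩⬜❓❓❓
⬛⬛❓❓⬜⬜🟩🟩🟩❓❓❓
⬛⬛❓❓⬛🟩🟩🟩🟩❓❓❓
⬛⬛❓⬛🟫🟫⬜⬜🟫❓❓❓
⬛⬛❓🟩⬛⬜⬜⬜🟫❓❓❓
⬛⬛❓🟦⬛🟩⬜⬛🟫❓❓❓

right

⬛⬛⬛⬛⬛⬛⬛⬛⬛⬛⬛⬛
⬛⬛⬛⬛⬛⬛⬛⬛⬛⬛⬛⬛
⬛⬛⬛⬛⬛⬛⬛⬛⬛⬛⬛⬛
⬛❓❓❓❓❓❓❓❓❓❓❓
⬛❓❓🟩🟫🟫🟩🟫🟩❓❓❓
⬛❓❓🟫🟩🟦⬜🟩🟩❓❓❓
⬛❓❓🟩🟫🟩🔴⬜🟩❓❓❓
⬛❓❓⬜⬜🟩🟩🟩⬛❓❓❓
⬛❓❓⬛🟩🟩🟩🟩⬛❓❓❓
⬛❓⬛🟫🟫⬜⬜🟫❓❓❓❓
⬛❓🟩⬛⬜⬜⬜🟫❓❓❓❓
⬛❓🟦⬛🟩⬜⬛🟫❓❓❓❓

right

⬛⬛⬛⬛⬛⬛⬛⬛⬛⬛⬛⬛
⬛⬛⬛⬛⬛⬛⬛⬛⬛⬛⬛⬛
⬛⬛⬛⬛⬛⬛⬛⬛⬛⬛⬛⬛
❓❓❓❓❓❓❓❓❓❓❓❓
❓❓🟩🟫🟫🟩🟫🟩🟩❓❓❓
❓❓🟫🟩🟦⬜🟩🟩🟩❓❓❓
❓❓🟩🟫🟩🟩🔴🟩🟩❓❓❓
❓❓⬜⬜🟩🟩🟩⬛🟩❓❓❓
❓❓⬛🟩🟩🟩🟩⬛🟩❓❓❓
❓⬛🟫🟫⬜⬜🟫❓❓❓❓❓
❓🟩⬛⬜⬜⬜🟫❓❓❓❓❓
❓🟦⬛🟩⬜⬛🟫❓❓❓❓❓

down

⬛⬛⬛⬛⬛⬛⬛⬛⬛⬛⬛⬛
⬛⬛⬛⬛⬛⬛⬛⬛⬛⬛⬛⬛
❓❓❓❓❓❓❓❓❓❓❓❓
❓❓🟩🟫🟫🟩🟫🟩🟩❓❓❓
❓❓🟫🟩🟦⬜🟩🟩🟩❓❓❓
❓❓🟩🟫🟩🟩⬜🟩🟩❓❓❓
❓❓⬜⬜🟩🟩🔴⬛🟩❓❓❓
❓❓⬛🟩🟩🟩🟩⬛🟩❓❓❓
❓⬛🟫🟫⬜⬜🟫🟩🟩❓❓❓
❓🟩⬛⬜⬜⬜🟫❓❓❓❓❓
❓🟦⬛🟩⬜⬛🟫❓❓❓❓❓
❓⬛🟩🟩🟦🟩⬜❓❓❓❓❓

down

⬛⬛⬛⬛⬛⬛⬛⬛⬛⬛⬛⬛
❓❓❓❓❓❓❓❓❓❓❓❓
❓❓🟩🟫🟫🟩🟫🟩🟩❓❓❓
❓❓🟫🟩🟦⬜🟩🟩🟩❓❓❓
❓❓🟩🟫🟩🟩⬜🟩🟩❓❓❓
❓❓⬜⬜🟩🟩🟩⬛🟩❓❓❓
❓❓⬛🟩🟩🟩🔴⬛🟩❓❓❓
❓⬛🟫🟫⬜⬜🟫🟩🟩❓❓❓
❓🟩⬛⬜⬜⬜🟫🟫🟩❓❓❓
❓🟦⬛🟩⬜⬛🟫❓❓❓❓❓
❓⬛🟩🟩🟦🟩⬜❓❓❓❓❓
❓🟩🟩🟩⬜⬜🟫❓❓❓❓❓

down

❓❓❓❓❓❓❓❓❓❓❓❓
❓❓🟩🟫🟫🟩🟫🟩🟩❓❓❓
❓❓🟫🟩🟦⬜🟩🟩🟩❓❓❓
❓❓🟩🟫🟩🟩⬜🟩🟩❓❓❓
❓❓⬜⬜🟩🟩🟩⬛🟩❓❓❓
❓❓⬛🟩🟩🟩🟩⬛🟩❓❓❓
❓⬛🟫🟫⬜⬜🔴🟩🟩❓❓❓
❓🟩⬛⬜⬜⬜🟫🟫🟩❓❓❓
❓🟦⬛🟩⬜⬛🟫🟫🟫❓❓❓
❓⬛🟩🟩🟦🟩⬜❓❓❓❓❓
❓🟩🟩🟩⬜⬜🟫❓❓❓❓❓
❓🟩⬛⬜🟩⬜❓❓❓❓❓❓

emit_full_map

❓🟩🟫🟫🟩🟫🟩🟩
❓🟫🟩🟦⬜🟩🟩🟩
❓🟩🟫🟩🟩⬜🟩🟩
❓⬜⬜🟩🟩🟩⬛🟩
❓⬛🟩🟩🟩🟩⬛🟩
⬛🟫🟫⬜⬜🔴🟩🟩
🟩⬛⬜⬜⬜🟫🟫🟩
🟦⬛🟩⬜⬛🟫🟫🟫
⬛🟩🟩🟦🟩⬜❓❓
🟩🟩🟩⬜⬜🟫❓❓
🟩⬛⬜🟩⬜❓❓❓

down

❓❓🟩🟫🟫🟩🟫🟩🟩❓❓❓
❓❓🟫🟩🟦⬜🟩🟩🟩❓❓❓
❓❓🟩🟫🟩🟩⬜🟩🟩❓❓❓
❓❓⬜⬜🟩🟩🟩⬛🟩❓❓❓
❓❓⬛🟩🟩🟩🟩⬛🟩❓❓❓
❓⬛🟫🟫⬜⬜🟫🟩🟩❓❓❓
❓🟩⬛⬜⬜⬜🔴🟫🟩❓❓❓
❓🟦⬛🟩⬜⬛🟫🟫🟫❓❓❓
❓⬛🟩🟩🟦🟩⬜🟫🟫❓❓❓
❓🟩🟩🟩⬜⬜🟫❓❓❓❓❓
❓🟩⬛⬜🟩⬜❓❓❓❓❓❓
❓❓❓❓❓❓❓❓❓❓❓❓

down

❓❓🟫🟩🟦⬜🟩🟩🟩❓❓❓
❓❓🟩🟫🟩🟩⬜🟩🟩❓❓❓
❓❓⬜⬜🟩🟩🟩⬛🟩❓❓❓
❓❓⬛🟩🟩🟩🟩⬛🟩❓❓❓
❓⬛🟫🟫⬜⬜🟫🟩🟩❓❓❓
❓🟩⬛⬜⬜⬜🟫🟫🟩❓❓❓
❓🟦⬛🟩⬜⬛🔴🟫🟫❓❓❓
❓⬛🟩🟩🟦🟩⬜🟫🟫❓❓❓
❓🟩🟩🟩⬜⬜🟫🟫🟫❓❓❓
❓🟩⬛⬜🟩⬜❓❓❓❓❓❓
❓❓❓❓❓❓❓❓❓❓❓❓
❓❓❓❓❓❓❓❓❓❓❓❓

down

❓❓🟩🟫🟩🟩⬜🟩🟩❓❓❓
❓❓⬜⬜🟩🟩🟩⬛🟩❓❓❓
❓❓⬛🟩🟩🟩🟩⬛🟩❓❓❓
❓⬛🟫🟫⬜⬜🟫🟩🟩❓❓❓
❓🟩⬛⬜⬜⬜🟫🟫🟩❓❓❓
❓🟦⬛🟩⬜⬛🟫🟫🟫❓❓❓
❓⬛🟩🟩🟦🟩🔴🟫🟫❓❓❓
❓🟩🟩🟩⬜⬜🟫🟫🟫❓❓❓
❓🟩⬛⬜🟩⬜🟩🟩🟩❓❓❓
❓❓❓❓❓❓❓❓❓❓❓❓
❓❓❓❓❓❓❓❓❓❓❓❓
❓❓❓❓❓❓❓❓❓❓❓❓

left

⬛❓❓🟩🟫🟩🟩⬜🟩🟩❓❓
⬛❓❓⬜⬜🟩🟩🟩⬛🟩❓❓
⬛❓❓⬛🟩🟩🟩🟩⬛🟩❓❓
⬛❓⬛🟫🟫⬜⬜🟫🟩🟩❓❓
⬛❓🟩⬛⬜⬜⬜🟫🟫🟩❓❓
⬛❓🟦⬛🟩⬜⬛🟫🟫🟫❓❓
⬛❓⬛🟩🟩🟦🔴⬜🟫🟫❓❓
⬛❓🟩🟩🟩⬜⬜🟫🟫🟫❓❓
⬛❓🟩⬛⬜🟩⬜🟩🟩🟩❓❓
⬛❓❓❓❓❓❓❓❓❓❓❓
⬛❓❓❓❓❓❓❓❓❓❓❓
⬛❓❓❓❓❓❓❓❓❓❓❓

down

⬛❓❓⬜⬜🟩🟩🟩⬛🟩❓❓
⬛❓❓⬛🟩🟩🟩🟩⬛🟩❓❓
⬛❓⬛🟫🟫⬜⬜🟫🟩🟩❓❓
⬛❓🟩⬛⬜⬜⬜🟫🟫🟩❓❓
⬛❓🟦⬛🟩⬜⬛🟫🟫🟫❓❓
⬛❓⬛🟩🟩🟦🟩⬜🟫🟫❓❓
⬛❓🟩🟩🟩⬜🔴🟫🟫🟫❓❓
⬛❓🟩⬛⬜🟩⬜🟩🟩🟩❓❓
⬛❓❓❓🟩🟦🟩⬜🟦❓❓❓
⬛❓❓❓❓❓❓❓❓❓❓❓
⬛❓❓❓❓❓❓❓❓❓❓❓
⬛❓❓❓❓❓❓❓❓❓❓❓

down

⬛❓❓⬛🟩🟩🟩🟩⬛🟩❓❓
⬛❓⬛🟫🟫⬜⬜🟫🟩🟩❓❓
⬛❓🟩⬛⬜⬜⬜🟫🟫🟩❓❓
⬛❓🟦⬛🟩⬜⬛🟫🟫🟫❓❓
⬛❓⬛🟩🟩🟦🟩⬜🟫🟫❓❓
⬛❓🟩🟩🟩⬜⬜🟫🟫🟫❓❓
⬛❓🟩⬛⬜🟩🔴🟩🟩🟩❓❓
⬛❓❓❓🟩🟦🟩⬜🟦❓❓❓
⬛❓❓❓🟩⬜🟩🟩⬜❓❓❓
⬛❓❓❓❓❓❓❓❓❓❓❓
⬛❓❓❓❓❓❓❓❓❓❓❓
⬛❓❓❓❓❓❓❓❓❓❓❓

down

⬛❓⬛🟫🟫⬜⬜🟫🟩🟩❓❓
⬛❓🟩⬛⬜⬜⬜🟫🟫🟩❓❓
⬛❓🟦⬛🟩⬜⬛🟫🟫🟫❓❓
⬛❓⬛🟩🟩🟦🟩⬜🟫🟫❓❓
⬛❓🟩🟩🟩⬜⬜🟫🟫🟫❓❓
⬛❓🟩⬛⬜🟩⬜🟩🟩🟩❓❓
⬛❓❓❓🟩🟦🔴⬜🟦❓❓❓
⬛❓❓❓🟩⬜🟩🟩⬜❓❓❓
⬛❓❓❓🟫🟩🟩🟦🟫❓❓❓
⬛❓❓❓❓❓❓❓❓❓❓❓
⬛❓❓❓❓❓❓❓❓❓❓❓
⬛⬛⬛⬛⬛⬛⬛⬛⬛⬛⬛⬛

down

⬛❓🟩⬛⬜⬜⬜🟫🟫🟩❓❓
⬛❓🟦⬛🟩⬜⬛🟫🟫🟫❓❓
⬛❓⬛🟩🟩🟦🟩⬜🟫🟫❓❓
⬛❓🟩🟩🟩⬜⬜🟫🟫🟫❓❓
⬛❓🟩⬛⬜🟩⬜🟩🟩🟩❓❓
⬛❓❓❓🟩🟦🟩⬜🟦❓❓❓
⬛❓❓❓🟩⬜🔴🟩⬜❓❓❓
⬛❓❓❓🟫🟩🟩🟦🟫❓❓❓
⬛❓❓❓🟩🟩🟩⬛🟩❓❓❓
⬛❓❓❓❓❓❓❓❓❓❓❓
⬛⬛⬛⬛⬛⬛⬛⬛⬛⬛⬛⬛
⬛⬛⬛⬛⬛⬛⬛⬛⬛⬛⬛⬛

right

❓🟩⬛⬜⬜⬜🟫🟫🟩❓❓❓
❓🟦⬛🟩⬜⬛🟫🟫🟫❓❓❓
❓⬛🟩🟩🟦🟩⬜🟫🟫❓❓❓
❓🟩🟩🟩⬜⬜🟫🟫🟫❓❓❓
❓🟩⬛⬜🟩⬜🟩🟩🟩❓❓❓
❓❓❓🟩🟦🟩⬜🟦🟩❓❓❓
❓❓❓🟩⬜🟩🔴⬜🟫❓❓❓
❓❓❓🟫🟩🟩🟦🟫🟦❓❓❓
❓❓❓🟩🟩🟩⬛🟩🟩❓❓❓
❓❓❓❓❓❓❓❓❓❓❓❓
⬛⬛⬛⬛⬛⬛⬛⬛⬛⬛⬛⬛
⬛⬛⬛⬛⬛⬛⬛⬛⬛⬛⬛⬛

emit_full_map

❓🟩🟫🟫🟩🟫🟩🟩
❓🟫🟩🟦⬜🟩🟩🟩
❓🟩🟫🟩🟩⬜🟩🟩
❓⬜⬜🟩🟩🟩⬛🟩
❓⬛🟩🟩🟩🟩⬛🟩
⬛🟫🟫⬜⬜🟫🟩🟩
🟩⬛⬜⬜⬜🟫🟫🟩
🟦⬛🟩⬜⬛🟫🟫🟫
⬛🟩🟩🟦🟩⬜🟫🟫
🟩🟩🟩⬜⬜🟫🟫🟫
🟩⬛⬜🟩⬜🟩🟩🟩
❓❓🟩🟦🟩⬜🟦🟩
❓❓🟩⬜🟩🔴⬜🟫
❓❓🟫🟩🟩🟦🟫🟦
❓❓🟩🟩🟩⬛🟩🟩

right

🟩⬛⬜⬜⬜🟫🟫🟩❓❓❓❓
🟦⬛🟩⬜⬛🟫🟫🟫❓❓❓❓
⬛🟩🟩🟦🟩⬜🟫🟫❓❓❓❓
🟩🟩🟩⬜⬜🟫🟫🟫❓❓❓❓
🟩⬛⬜🟩⬜🟩🟩🟩⬜❓❓❓
❓❓🟩🟦🟩⬜🟦🟩🟩❓❓❓
❓❓🟩⬜🟩🟩🔴🟫🟫❓❓❓
❓❓🟫🟩🟩🟦🟫🟦⬛❓❓❓
❓❓🟩🟩🟩⬛🟩🟩🟩❓❓❓
❓❓❓❓❓❓❓❓❓❓❓❓
⬛⬛⬛⬛⬛⬛⬛⬛⬛⬛⬛⬛
⬛⬛⬛⬛⬛⬛⬛⬛⬛⬛⬛⬛

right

⬛⬜⬜⬜🟫🟫🟩❓❓❓❓❓
⬛🟩⬜⬛🟫🟫🟫❓❓❓❓❓
🟩🟩🟦🟩⬜🟫🟫❓❓❓❓❓
🟩🟩⬜⬜🟫🟫🟫❓❓❓❓❓
⬛⬜🟩⬜🟩🟩🟩⬜🟦❓❓❓
❓🟩🟦🟩⬜🟦🟩🟩⬛❓❓❓
❓🟩⬜🟩🟩⬜🔴🟫🟩❓❓❓
❓🟫🟩🟩🟦🟫🟦⬛🟦❓❓❓
❓🟩🟩🟩⬛🟩🟩🟩⬜❓❓❓
❓❓❓❓❓❓❓❓❓❓❓❓
⬛⬛⬛⬛⬛⬛⬛⬛⬛⬛⬛⬛
⬛⬛⬛⬛⬛⬛⬛⬛⬛⬛⬛⬛

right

⬜⬜⬜🟫🟫🟩❓❓❓❓❓❓
🟩⬜⬛🟫🟫🟫❓❓❓❓❓❓
🟩🟦🟩⬜🟫🟫❓❓❓❓❓❓
🟩⬜⬜🟫🟫🟫❓❓❓❓❓❓
⬜🟩⬜🟩🟩🟩⬜🟦⬜❓❓❓
🟩🟦🟩⬜🟦🟩🟩⬛🟩❓❓❓
🟩⬜🟩🟩⬜🟫🔴🟩⬜❓❓❓
🟫🟩🟩🟦🟫🟦⬛🟦⬜❓❓❓
🟩🟩🟩⬛🟩🟩🟩⬜🟦❓❓❓
❓❓❓❓❓❓❓❓❓❓❓❓
⬛⬛⬛⬛⬛⬛⬛⬛⬛⬛⬛⬛
⬛⬛⬛⬛⬛⬛⬛⬛⬛⬛⬛⬛

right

⬜⬜🟫🟫🟩❓❓❓❓❓❓❓
⬜⬛🟫🟫🟫❓❓❓❓❓❓❓
🟦🟩⬜🟫🟫❓❓❓❓❓❓❓
⬜⬜🟫🟫🟫❓❓❓❓❓❓❓
🟩⬜🟩🟩🟩⬜🟦⬜🟫❓❓❓
🟦🟩⬜🟦🟩🟩⬛🟩🟫❓❓❓
⬜🟩🟩⬜🟫🟫🔴⬜🟫❓❓❓
🟩🟩🟦🟫🟦⬛🟦⬜⬜❓❓❓
🟩🟩⬛🟩🟩🟩⬜🟦⬛❓❓❓
❓❓❓❓❓❓❓❓❓❓❓❓
⬛⬛⬛⬛⬛⬛⬛⬛⬛⬛⬛⬛
⬛⬛⬛⬛⬛⬛⬛⬛⬛⬛⬛⬛

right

⬜🟫🟫🟩❓❓❓❓❓❓❓❓
⬛🟫🟫🟫❓❓❓❓❓❓❓❓
🟩⬜🟫🟫❓❓❓❓❓❓❓❓
⬜🟫🟫🟫❓❓❓❓❓❓❓❓
⬜🟩🟩🟩⬜🟦⬜🟫⬜❓❓❓
🟩⬜🟦🟩🟩⬛🟩🟫🟫❓❓❓
🟩🟩⬜🟫🟫🟩🔴🟫🟦❓❓❓
🟩🟦🟫🟦⬛🟦⬜⬜🟦❓❓❓
🟩⬛🟩🟩🟩⬜🟦⬛🟫❓❓❓
❓❓❓❓❓❓❓❓❓❓❓❓
⬛⬛⬛⬛⬛⬛⬛⬛⬛⬛⬛⬛
⬛⬛⬛⬛⬛⬛⬛⬛⬛⬛⬛⬛

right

🟫🟫🟩❓❓❓❓❓❓❓❓❓
🟫🟫🟫❓❓❓❓❓❓❓❓❓
⬜🟫🟫❓❓❓❓❓❓❓❓❓
🟫🟫🟫❓❓❓❓❓❓❓❓❓
🟩🟩🟩⬜🟦⬜🟫⬜🟩❓❓❓
⬜🟦🟩🟩⬛🟩🟫🟫🟩❓❓❓
🟩⬜🟫🟫🟩⬜🔴🟦⬜❓❓❓
🟦🟫🟦⬛🟦⬜⬜🟦🟫❓❓❓
⬛🟩🟩🟩⬜🟦⬛🟫🟩❓❓❓
❓❓❓❓❓❓❓❓❓❓❓❓
⬛⬛⬛⬛⬛⬛⬛⬛⬛⬛⬛⬛
⬛⬛⬛⬛⬛⬛⬛⬛⬛⬛⬛⬛

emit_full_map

❓🟩🟫🟫🟩🟫🟩🟩❓❓❓❓❓❓
❓🟫🟩🟦⬜🟩🟩🟩❓❓❓❓❓❓
❓🟩🟫🟩🟩⬜🟩🟩❓❓❓❓❓❓
❓⬜⬜🟩🟩🟩⬛🟩❓❓❓❓❓❓
❓⬛🟩🟩🟩🟩⬛🟩❓❓❓❓❓❓
⬛🟫🟫⬜⬜🟫🟩🟩❓❓❓❓❓❓
🟩⬛⬜⬜⬜🟫🟫🟩❓❓❓❓❓❓
🟦⬛🟩⬜⬛🟫🟫🟫❓❓❓❓❓❓
⬛🟩🟩🟦🟩⬜🟫🟫❓❓❓❓❓❓
🟩🟩🟩⬜⬜🟫🟫🟫❓❓❓❓❓❓
🟩⬛⬜🟩⬜🟩🟩🟩⬜🟦⬜🟫⬜🟩
❓❓🟩🟦🟩⬜🟦🟩🟩⬛🟩🟫🟫🟩
❓❓🟩⬜🟩🟩⬜🟫🟫🟩⬜🔴🟦⬜
❓❓🟫🟩🟩🟦🟫🟦⬛🟦⬜⬜🟦🟫
❓❓🟩🟩🟩⬛🟩🟩🟩⬜🟦⬛🟫🟩
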